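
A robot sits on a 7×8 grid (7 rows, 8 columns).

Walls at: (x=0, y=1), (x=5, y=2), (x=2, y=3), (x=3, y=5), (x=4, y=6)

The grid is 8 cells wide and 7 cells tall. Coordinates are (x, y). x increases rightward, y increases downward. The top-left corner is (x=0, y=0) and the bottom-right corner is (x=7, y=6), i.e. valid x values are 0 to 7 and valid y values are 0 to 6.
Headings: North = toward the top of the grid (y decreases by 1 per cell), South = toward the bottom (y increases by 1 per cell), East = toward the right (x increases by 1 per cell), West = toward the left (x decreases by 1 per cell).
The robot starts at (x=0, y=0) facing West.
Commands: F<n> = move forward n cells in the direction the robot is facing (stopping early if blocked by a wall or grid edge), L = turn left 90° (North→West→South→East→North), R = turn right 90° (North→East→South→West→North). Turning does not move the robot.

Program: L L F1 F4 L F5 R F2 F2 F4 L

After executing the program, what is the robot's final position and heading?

Answer: Final position: (x=7, y=0), facing North

Derivation:
Start: (x=0, y=0), facing West
  L: turn left, now facing South
  L: turn left, now facing East
  F1: move forward 1, now at (x=1, y=0)
  F4: move forward 4, now at (x=5, y=0)
  L: turn left, now facing North
  F5: move forward 0/5 (blocked), now at (x=5, y=0)
  R: turn right, now facing East
  F2: move forward 2, now at (x=7, y=0)
  F2: move forward 0/2 (blocked), now at (x=7, y=0)
  F4: move forward 0/4 (blocked), now at (x=7, y=0)
  L: turn left, now facing North
Final: (x=7, y=0), facing North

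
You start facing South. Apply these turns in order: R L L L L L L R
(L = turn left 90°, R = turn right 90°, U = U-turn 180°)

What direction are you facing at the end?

Answer: Final heading: South

Derivation:
Start: South
  R (right (90° clockwise)) -> West
  L (left (90° counter-clockwise)) -> South
  L (left (90° counter-clockwise)) -> East
  L (left (90° counter-clockwise)) -> North
  L (left (90° counter-clockwise)) -> West
  L (left (90° counter-clockwise)) -> South
  L (left (90° counter-clockwise)) -> East
  R (right (90° clockwise)) -> South
Final: South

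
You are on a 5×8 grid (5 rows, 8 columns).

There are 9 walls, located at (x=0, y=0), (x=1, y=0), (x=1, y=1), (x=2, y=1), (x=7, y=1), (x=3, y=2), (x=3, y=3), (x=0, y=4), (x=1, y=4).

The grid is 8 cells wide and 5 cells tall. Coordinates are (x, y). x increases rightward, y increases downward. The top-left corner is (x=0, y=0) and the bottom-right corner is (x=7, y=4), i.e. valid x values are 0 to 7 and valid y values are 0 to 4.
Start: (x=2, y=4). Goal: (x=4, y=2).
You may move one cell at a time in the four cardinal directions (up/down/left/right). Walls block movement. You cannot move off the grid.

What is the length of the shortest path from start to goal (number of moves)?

BFS from (x=2, y=4) until reaching (x=4, y=2):
  Distance 0: (x=2, y=4)
  Distance 1: (x=2, y=3), (x=3, y=4)
  Distance 2: (x=2, y=2), (x=1, y=3), (x=4, y=4)
  Distance 3: (x=1, y=2), (x=0, y=3), (x=4, y=3), (x=5, y=4)
  Distance 4: (x=0, y=2), (x=4, y=2), (x=5, y=3), (x=6, y=4)  <- goal reached here
One shortest path (4 moves): (x=2, y=4) -> (x=3, y=4) -> (x=4, y=4) -> (x=4, y=3) -> (x=4, y=2)

Answer: Shortest path length: 4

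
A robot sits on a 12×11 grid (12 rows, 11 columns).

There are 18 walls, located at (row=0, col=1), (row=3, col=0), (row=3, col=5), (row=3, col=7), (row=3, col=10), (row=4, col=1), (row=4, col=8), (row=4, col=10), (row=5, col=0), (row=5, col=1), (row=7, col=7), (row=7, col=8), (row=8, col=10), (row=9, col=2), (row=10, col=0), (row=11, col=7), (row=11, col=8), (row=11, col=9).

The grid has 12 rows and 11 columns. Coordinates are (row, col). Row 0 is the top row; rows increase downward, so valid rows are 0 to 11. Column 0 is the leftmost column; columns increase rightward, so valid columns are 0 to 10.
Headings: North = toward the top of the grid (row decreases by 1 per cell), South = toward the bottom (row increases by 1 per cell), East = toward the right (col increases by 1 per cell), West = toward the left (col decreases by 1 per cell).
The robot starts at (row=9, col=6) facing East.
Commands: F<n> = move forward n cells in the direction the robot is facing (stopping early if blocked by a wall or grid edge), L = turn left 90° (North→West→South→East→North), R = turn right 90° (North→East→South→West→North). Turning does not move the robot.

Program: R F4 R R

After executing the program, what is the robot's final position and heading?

Start: (row=9, col=6), facing East
  R: turn right, now facing South
  F4: move forward 2/4 (blocked), now at (row=11, col=6)
  R: turn right, now facing West
  R: turn right, now facing North
Final: (row=11, col=6), facing North

Answer: Final position: (row=11, col=6), facing North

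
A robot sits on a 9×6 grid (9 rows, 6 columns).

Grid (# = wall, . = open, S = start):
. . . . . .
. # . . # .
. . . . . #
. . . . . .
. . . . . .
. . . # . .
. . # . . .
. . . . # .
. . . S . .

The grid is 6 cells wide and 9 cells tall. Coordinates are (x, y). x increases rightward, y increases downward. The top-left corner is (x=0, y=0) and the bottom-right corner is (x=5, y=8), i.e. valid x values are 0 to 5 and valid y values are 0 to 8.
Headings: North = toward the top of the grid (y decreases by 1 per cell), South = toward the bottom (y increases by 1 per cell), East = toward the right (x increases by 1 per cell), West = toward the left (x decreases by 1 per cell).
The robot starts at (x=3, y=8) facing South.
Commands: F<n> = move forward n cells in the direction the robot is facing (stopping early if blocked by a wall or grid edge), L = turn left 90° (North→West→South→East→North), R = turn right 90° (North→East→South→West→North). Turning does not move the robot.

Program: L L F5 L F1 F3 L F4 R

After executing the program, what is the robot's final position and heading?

Start: (x=3, y=8), facing South
  L: turn left, now facing East
  L: turn left, now facing North
  F5: move forward 2/5 (blocked), now at (x=3, y=6)
  L: turn left, now facing West
  F1: move forward 0/1 (blocked), now at (x=3, y=6)
  F3: move forward 0/3 (blocked), now at (x=3, y=6)
  L: turn left, now facing South
  F4: move forward 2/4 (blocked), now at (x=3, y=8)
  R: turn right, now facing West
Final: (x=3, y=8), facing West

Answer: Final position: (x=3, y=8), facing West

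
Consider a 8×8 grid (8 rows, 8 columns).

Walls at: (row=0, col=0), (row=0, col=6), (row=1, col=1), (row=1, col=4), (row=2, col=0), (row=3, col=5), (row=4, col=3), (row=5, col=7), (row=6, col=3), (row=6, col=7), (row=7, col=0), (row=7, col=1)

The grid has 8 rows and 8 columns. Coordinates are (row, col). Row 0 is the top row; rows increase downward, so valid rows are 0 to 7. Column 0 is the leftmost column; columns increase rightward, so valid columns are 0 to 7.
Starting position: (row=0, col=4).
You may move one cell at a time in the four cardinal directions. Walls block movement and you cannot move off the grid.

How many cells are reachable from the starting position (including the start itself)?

BFS flood-fill from (row=0, col=4):
  Distance 0: (row=0, col=4)
  Distance 1: (row=0, col=3), (row=0, col=5)
  Distance 2: (row=0, col=2), (row=1, col=3), (row=1, col=5)
  Distance 3: (row=0, col=1), (row=1, col=2), (row=1, col=6), (row=2, col=3), (row=2, col=5)
  Distance 4: (row=1, col=7), (row=2, col=2), (row=2, col=4), (row=2, col=6), (row=3, col=3)
  Distance 5: (row=0, col=7), (row=2, col=1), (row=2, col=7), (row=3, col=2), (row=3, col=4), (row=3, col=6)
  Distance 6: (row=3, col=1), (row=3, col=7), (row=4, col=2), (row=4, col=4), (row=4, col=6)
  Distance 7: (row=3, col=0), (row=4, col=1), (row=4, col=5), (row=4, col=7), (row=5, col=2), (row=5, col=4), (row=5, col=6)
  Distance 8: (row=4, col=0), (row=5, col=1), (row=5, col=3), (row=5, col=5), (row=6, col=2), (row=6, col=4), (row=6, col=6)
  Distance 9: (row=5, col=0), (row=6, col=1), (row=6, col=5), (row=7, col=2), (row=7, col=4), (row=7, col=6)
  Distance 10: (row=6, col=0), (row=7, col=3), (row=7, col=5), (row=7, col=7)
Total reachable: 51 (grid has 52 open cells total)

Answer: Reachable cells: 51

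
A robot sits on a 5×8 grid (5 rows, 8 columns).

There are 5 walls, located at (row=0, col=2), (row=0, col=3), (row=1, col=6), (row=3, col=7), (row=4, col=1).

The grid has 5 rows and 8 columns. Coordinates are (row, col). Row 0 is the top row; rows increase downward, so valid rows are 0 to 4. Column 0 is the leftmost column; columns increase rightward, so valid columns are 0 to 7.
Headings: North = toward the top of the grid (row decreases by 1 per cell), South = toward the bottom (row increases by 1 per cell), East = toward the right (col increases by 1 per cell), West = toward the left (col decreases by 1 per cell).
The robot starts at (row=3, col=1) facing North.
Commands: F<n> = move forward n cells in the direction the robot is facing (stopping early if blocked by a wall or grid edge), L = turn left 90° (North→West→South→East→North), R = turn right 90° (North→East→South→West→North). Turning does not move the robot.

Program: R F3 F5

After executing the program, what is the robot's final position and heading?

Start: (row=3, col=1), facing North
  R: turn right, now facing East
  F3: move forward 3, now at (row=3, col=4)
  F5: move forward 2/5 (blocked), now at (row=3, col=6)
Final: (row=3, col=6), facing East

Answer: Final position: (row=3, col=6), facing East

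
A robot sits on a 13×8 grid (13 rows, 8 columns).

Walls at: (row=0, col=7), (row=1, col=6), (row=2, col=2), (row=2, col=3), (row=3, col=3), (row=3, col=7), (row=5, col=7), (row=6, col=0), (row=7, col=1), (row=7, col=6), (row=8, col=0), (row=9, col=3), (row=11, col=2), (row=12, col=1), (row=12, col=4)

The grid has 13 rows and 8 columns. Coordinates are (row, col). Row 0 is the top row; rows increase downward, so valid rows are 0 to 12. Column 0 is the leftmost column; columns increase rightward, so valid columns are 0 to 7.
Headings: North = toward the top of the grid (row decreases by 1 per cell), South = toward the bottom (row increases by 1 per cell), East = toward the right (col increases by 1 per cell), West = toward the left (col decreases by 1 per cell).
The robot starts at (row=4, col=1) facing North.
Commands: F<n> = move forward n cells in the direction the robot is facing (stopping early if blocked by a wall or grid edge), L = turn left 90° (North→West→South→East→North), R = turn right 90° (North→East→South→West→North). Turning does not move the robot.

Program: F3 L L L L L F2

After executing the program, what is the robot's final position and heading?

Answer: Final position: (row=1, col=0), facing West

Derivation:
Start: (row=4, col=1), facing North
  F3: move forward 3, now at (row=1, col=1)
  L: turn left, now facing West
  L: turn left, now facing South
  L: turn left, now facing East
  L: turn left, now facing North
  L: turn left, now facing West
  F2: move forward 1/2 (blocked), now at (row=1, col=0)
Final: (row=1, col=0), facing West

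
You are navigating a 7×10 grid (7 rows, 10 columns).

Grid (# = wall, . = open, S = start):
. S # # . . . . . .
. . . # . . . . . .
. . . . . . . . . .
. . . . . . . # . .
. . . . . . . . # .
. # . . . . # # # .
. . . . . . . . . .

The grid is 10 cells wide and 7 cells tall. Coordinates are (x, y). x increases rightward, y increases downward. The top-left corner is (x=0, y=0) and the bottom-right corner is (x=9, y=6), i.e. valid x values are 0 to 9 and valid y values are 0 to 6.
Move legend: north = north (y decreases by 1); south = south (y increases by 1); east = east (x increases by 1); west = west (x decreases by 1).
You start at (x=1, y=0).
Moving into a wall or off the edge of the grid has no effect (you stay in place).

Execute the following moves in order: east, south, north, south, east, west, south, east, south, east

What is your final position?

Answer: Final position: (x=3, y=3)

Derivation:
Start: (x=1, y=0)
  east (east): blocked, stay at (x=1, y=0)
  south (south): (x=1, y=0) -> (x=1, y=1)
  north (north): (x=1, y=1) -> (x=1, y=0)
  south (south): (x=1, y=0) -> (x=1, y=1)
  east (east): (x=1, y=1) -> (x=2, y=1)
  west (west): (x=2, y=1) -> (x=1, y=1)
  south (south): (x=1, y=1) -> (x=1, y=2)
  east (east): (x=1, y=2) -> (x=2, y=2)
  south (south): (x=2, y=2) -> (x=2, y=3)
  east (east): (x=2, y=3) -> (x=3, y=3)
Final: (x=3, y=3)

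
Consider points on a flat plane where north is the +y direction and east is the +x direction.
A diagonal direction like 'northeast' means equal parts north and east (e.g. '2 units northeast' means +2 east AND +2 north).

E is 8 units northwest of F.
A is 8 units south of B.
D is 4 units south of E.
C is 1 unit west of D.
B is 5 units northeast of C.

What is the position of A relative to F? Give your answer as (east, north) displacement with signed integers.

Place F at the origin (east=0, north=0).
  E is 8 units northwest of F: delta (east=-8, north=+8); E at (east=-8, north=8).
  D is 4 units south of E: delta (east=+0, north=-4); D at (east=-8, north=4).
  C is 1 unit west of D: delta (east=-1, north=+0); C at (east=-9, north=4).
  B is 5 units northeast of C: delta (east=+5, north=+5); B at (east=-4, north=9).
  A is 8 units south of B: delta (east=+0, north=-8); A at (east=-4, north=1).
Therefore A relative to F: (east=-4, north=1).

Answer: A is at (east=-4, north=1) relative to F.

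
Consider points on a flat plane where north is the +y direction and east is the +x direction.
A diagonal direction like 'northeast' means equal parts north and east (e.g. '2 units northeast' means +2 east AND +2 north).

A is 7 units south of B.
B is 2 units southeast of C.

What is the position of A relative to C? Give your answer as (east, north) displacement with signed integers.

Answer: A is at (east=2, north=-9) relative to C.

Derivation:
Place C at the origin (east=0, north=0).
  B is 2 units southeast of C: delta (east=+2, north=-2); B at (east=2, north=-2).
  A is 7 units south of B: delta (east=+0, north=-7); A at (east=2, north=-9).
Therefore A relative to C: (east=2, north=-9).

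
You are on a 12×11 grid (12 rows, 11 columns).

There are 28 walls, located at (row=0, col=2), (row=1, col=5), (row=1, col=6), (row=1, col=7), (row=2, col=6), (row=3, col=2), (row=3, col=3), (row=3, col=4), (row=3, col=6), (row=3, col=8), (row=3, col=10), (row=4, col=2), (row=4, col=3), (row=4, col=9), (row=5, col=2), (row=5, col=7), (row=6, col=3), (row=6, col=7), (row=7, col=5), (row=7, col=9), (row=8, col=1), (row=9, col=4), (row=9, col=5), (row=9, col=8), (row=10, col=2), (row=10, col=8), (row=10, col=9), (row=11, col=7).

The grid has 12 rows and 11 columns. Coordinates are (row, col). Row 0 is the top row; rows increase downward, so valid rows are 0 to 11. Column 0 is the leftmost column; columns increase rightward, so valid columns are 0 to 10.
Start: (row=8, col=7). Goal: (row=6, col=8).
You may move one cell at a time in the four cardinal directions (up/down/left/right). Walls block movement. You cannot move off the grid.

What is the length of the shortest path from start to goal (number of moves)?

Answer: Shortest path length: 3

Derivation:
BFS from (row=8, col=7) until reaching (row=6, col=8):
  Distance 0: (row=8, col=7)
  Distance 1: (row=7, col=7), (row=8, col=6), (row=8, col=8), (row=9, col=7)
  Distance 2: (row=7, col=6), (row=7, col=8), (row=8, col=5), (row=8, col=9), (row=9, col=6), (row=10, col=7)
  Distance 3: (row=6, col=6), (row=6, col=8), (row=8, col=4), (row=8, col=10), (row=9, col=9), (row=10, col=6)  <- goal reached here
One shortest path (3 moves): (row=8, col=7) -> (row=8, col=8) -> (row=7, col=8) -> (row=6, col=8)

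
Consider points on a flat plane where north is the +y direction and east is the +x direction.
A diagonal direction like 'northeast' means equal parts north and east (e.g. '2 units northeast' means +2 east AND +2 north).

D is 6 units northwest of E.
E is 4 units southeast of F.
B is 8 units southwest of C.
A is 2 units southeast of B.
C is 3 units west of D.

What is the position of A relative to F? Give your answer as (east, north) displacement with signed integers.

Place F at the origin (east=0, north=0).
  E is 4 units southeast of F: delta (east=+4, north=-4); E at (east=4, north=-4).
  D is 6 units northwest of E: delta (east=-6, north=+6); D at (east=-2, north=2).
  C is 3 units west of D: delta (east=-3, north=+0); C at (east=-5, north=2).
  B is 8 units southwest of C: delta (east=-8, north=-8); B at (east=-13, north=-6).
  A is 2 units southeast of B: delta (east=+2, north=-2); A at (east=-11, north=-8).
Therefore A relative to F: (east=-11, north=-8).

Answer: A is at (east=-11, north=-8) relative to F.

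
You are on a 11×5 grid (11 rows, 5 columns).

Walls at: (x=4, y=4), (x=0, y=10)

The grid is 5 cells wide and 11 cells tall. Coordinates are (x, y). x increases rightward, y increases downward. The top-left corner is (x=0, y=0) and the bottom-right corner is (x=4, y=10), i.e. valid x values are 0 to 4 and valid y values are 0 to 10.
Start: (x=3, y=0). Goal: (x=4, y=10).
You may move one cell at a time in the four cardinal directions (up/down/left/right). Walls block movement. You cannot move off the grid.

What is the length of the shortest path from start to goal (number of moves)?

Answer: Shortest path length: 11

Derivation:
BFS from (x=3, y=0) until reaching (x=4, y=10):
  Distance 0: (x=3, y=0)
  Distance 1: (x=2, y=0), (x=4, y=0), (x=3, y=1)
  Distance 2: (x=1, y=0), (x=2, y=1), (x=4, y=1), (x=3, y=2)
  Distance 3: (x=0, y=0), (x=1, y=1), (x=2, y=2), (x=4, y=2), (x=3, y=3)
  Distance 4: (x=0, y=1), (x=1, y=2), (x=2, y=3), (x=4, y=3), (x=3, y=4)
  Distance 5: (x=0, y=2), (x=1, y=3), (x=2, y=4), (x=3, y=5)
  Distance 6: (x=0, y=3), (x=1, y=4), (x=2, y=5), (x=4, y=5), (x=3, y=6)
  Distance 7: (x=0, y=4), (x=1, y=5), (x=2, y=6), (x=4, y=6), (x=3, y=7)
  Distance 8: (x=0, y=5), (x=1, y=6), (x=2, y=7), (x=4, y=7), (x=3, y=8)
  Distance 9: (x=0, y=6), (x=1, y=7), (x=2, y=8), (x=4, y=8), (x=3, y=9)
  Distance 10: (x=0, y=7), (x=1, y=8), (x=2, y=9), (x=4, y=9), (x=3, y=10)
  Distance 11: (x=0, y=8), (x=1, y=9), (x=2, y=10), (x=4, y=10)  <- goal reached here
One shortest path (11 moves): (x=3, y=0) -> (x=3, y=1) -> (x=3, y=2) -> (x=3, y=3) -> (x=3, y=4) -> (x=3, y=5) -> (x=4, y=5) -> (x=4, y=6) -> (x=4, y=7) -> (x=4, y=8) -> (x=4, y=9) -> (x=4, y=10)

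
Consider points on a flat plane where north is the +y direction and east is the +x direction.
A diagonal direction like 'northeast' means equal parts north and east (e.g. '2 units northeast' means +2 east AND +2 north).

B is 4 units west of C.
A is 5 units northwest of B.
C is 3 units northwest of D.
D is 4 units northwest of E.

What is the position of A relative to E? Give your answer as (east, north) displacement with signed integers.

Answer: A is at (east=-16, north=12) relative to E.

Derivation:
Place E at the origin (east=0, north=0).
  D is 4 units northwest of E: delta (east=-4, north=+4); D at (east=-4, north=4).
  C is 3 units northwest of D: delta (east=-3, north=+3); C at (east=-7, north=7).
  B is 4 units west of C: delta (east=-4, north=+0); B at (east=-11, north=7).
  A is 5 units northwest of B: delta (east=-5, north=+5); A at (east=-16, north=12).
Therefore A relative to E: (east=-16, north=12).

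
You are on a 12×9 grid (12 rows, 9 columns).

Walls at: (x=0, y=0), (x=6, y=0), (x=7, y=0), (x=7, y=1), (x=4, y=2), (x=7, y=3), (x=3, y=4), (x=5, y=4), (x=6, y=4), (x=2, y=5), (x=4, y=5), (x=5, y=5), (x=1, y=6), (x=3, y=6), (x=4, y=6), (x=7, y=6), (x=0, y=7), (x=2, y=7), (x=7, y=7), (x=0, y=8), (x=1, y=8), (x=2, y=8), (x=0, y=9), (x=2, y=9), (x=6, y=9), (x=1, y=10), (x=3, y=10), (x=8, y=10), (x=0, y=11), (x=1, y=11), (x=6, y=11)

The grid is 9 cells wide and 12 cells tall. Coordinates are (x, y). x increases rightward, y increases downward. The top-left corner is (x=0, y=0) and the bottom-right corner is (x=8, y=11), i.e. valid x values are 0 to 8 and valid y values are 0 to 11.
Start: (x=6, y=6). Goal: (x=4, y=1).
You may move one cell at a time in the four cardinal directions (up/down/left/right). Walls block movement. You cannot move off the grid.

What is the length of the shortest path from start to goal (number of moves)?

Answer: Shortest path length: 11

Derivation:
BFS from (x=6, y=6) until reaching (x=4, y=1):
  Distance 0: (x=6, y=6)
  Distance 1: (x=6, y=5), (x=5, y=6), (x=6, y=7)
  Distance 2: (x=7, y=5), (x=5, y=7), (x=6, y=8)
  Distance 3: (x=7, y=4), (x=8, y=5), (x=4, y=7), (x=5, y=8), (x=7, y=8)
  Distance 4: (x=8, y=4), (x=8, y=6), (x=3, y=7), (x=4, y=8), (x=8, y=8), (x=5, y=9), (x=7, y=9)
  Distance 5: (x=8, y=3), (x=8, y=7), (x=3, y=8), (x=4, y=9), (x=8, y=9), (x=5, y=10), (x=7, y=10)
  Distance 6: (x=8, y=2), (x=3, y=9), (x=4, y=10), (x=6, y=10), (x=5, y=11), (x=7, y=11)
  Distance 7: (x=8, y=1), (x=7, y=2), (x=4, y=11), (x=8, y=11)
  Distance 8: (x=8, y=0), (x=6, y=2), (x=3, y=11)
  Distance 9: (x=6, y=1), (x=5, y=2), (x=6, y=3), (x=2, y=11)
  Distance 10: (x=5, y=1), (x=5, y=3), (x=2, y=10)
  Distance 11: (x=5, y=0), (x=4, y=1), (x=4, y=3)  <- goal reached here
One shortest path (11 moves): (x=6, y=6) -> (x=6, y=5) -> (x=7, y=5) -> (x=8, y=5) -> (x=8, y=4) -> (x=8, y=3) -> (x=8, y=2) -> (x=7, y=2) -> (x=6, y=2) -> (x=5, y=2) -> (x=5, y=1) -> (x=4, y=1)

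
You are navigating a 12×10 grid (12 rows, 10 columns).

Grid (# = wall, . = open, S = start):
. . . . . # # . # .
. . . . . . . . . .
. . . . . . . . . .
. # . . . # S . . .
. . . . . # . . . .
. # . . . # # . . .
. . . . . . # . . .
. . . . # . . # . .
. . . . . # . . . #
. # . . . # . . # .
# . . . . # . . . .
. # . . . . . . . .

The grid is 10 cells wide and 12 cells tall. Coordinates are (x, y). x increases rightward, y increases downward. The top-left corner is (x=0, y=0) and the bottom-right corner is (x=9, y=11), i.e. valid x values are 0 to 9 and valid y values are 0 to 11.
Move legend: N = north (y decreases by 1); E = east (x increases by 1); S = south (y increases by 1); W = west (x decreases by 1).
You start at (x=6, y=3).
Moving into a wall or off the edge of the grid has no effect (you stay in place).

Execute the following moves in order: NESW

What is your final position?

Answer: Final position: (x=6, y=3)

Derivation:
Start: (x=6, y=3)
  N (north): (x=6, y=3) -> (x=6, y=2)
  E (east): (x=6, y=2) -> (x=7, y=2)
  S (south): (x=7, y=2) -> (x=7, y=3)
  W (west): (x=7, y=3) -> (x=6, y=3)
Final: (x=6, y=3)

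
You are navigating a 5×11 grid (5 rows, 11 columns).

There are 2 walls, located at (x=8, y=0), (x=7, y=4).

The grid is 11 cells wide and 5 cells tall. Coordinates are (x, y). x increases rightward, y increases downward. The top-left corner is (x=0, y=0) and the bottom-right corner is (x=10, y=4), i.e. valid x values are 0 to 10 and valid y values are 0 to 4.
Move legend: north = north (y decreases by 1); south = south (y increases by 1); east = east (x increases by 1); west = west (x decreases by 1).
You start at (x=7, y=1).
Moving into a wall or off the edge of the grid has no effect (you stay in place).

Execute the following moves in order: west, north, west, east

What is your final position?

Start: (x=7, y=1)
  west (west): (x=7, y=1) -> (x=6, y=1)
  north (north): (x=6, y=1) -> (x=6, y=0)
  west (west): (x=6, y=0) -> (x=5, y=0)
  east (east): (x=5, y=0) -> (x=6, y=0)
Final: (x=6, y=0)

Answer: Final position: (x=6, y=0)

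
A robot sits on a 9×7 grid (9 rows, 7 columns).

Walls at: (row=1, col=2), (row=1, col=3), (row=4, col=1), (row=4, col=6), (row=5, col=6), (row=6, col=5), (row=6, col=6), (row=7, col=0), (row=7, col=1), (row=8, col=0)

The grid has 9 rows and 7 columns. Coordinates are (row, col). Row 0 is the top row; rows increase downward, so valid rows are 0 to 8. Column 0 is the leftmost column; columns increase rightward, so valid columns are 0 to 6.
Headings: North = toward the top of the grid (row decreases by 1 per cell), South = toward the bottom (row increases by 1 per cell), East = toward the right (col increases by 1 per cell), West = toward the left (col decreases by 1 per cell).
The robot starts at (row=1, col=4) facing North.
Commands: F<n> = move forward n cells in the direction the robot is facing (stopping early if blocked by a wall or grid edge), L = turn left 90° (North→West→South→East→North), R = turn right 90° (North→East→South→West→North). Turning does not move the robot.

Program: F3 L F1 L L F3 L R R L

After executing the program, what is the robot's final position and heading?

Answer: Final position: (row=0, col=6), facing East

Derivation:
Start: (row=1, col=4), facing North
  F3: move forward 1/3 (blocked), now at (row=0, col=4)
  L: turn left, now facing West
  F1: move forward 1, now at (row=0, col=3)
  L: turn left, now facing South
  L: turn left, now facing East
  F3: move forward 3, now at (row=0, col=6)
  L: turn left, now facing North
  R: turn right, now facing East
  R: turn right, now facing South
  L: turn left, now facing East
Final: (row=0, col=6), facing East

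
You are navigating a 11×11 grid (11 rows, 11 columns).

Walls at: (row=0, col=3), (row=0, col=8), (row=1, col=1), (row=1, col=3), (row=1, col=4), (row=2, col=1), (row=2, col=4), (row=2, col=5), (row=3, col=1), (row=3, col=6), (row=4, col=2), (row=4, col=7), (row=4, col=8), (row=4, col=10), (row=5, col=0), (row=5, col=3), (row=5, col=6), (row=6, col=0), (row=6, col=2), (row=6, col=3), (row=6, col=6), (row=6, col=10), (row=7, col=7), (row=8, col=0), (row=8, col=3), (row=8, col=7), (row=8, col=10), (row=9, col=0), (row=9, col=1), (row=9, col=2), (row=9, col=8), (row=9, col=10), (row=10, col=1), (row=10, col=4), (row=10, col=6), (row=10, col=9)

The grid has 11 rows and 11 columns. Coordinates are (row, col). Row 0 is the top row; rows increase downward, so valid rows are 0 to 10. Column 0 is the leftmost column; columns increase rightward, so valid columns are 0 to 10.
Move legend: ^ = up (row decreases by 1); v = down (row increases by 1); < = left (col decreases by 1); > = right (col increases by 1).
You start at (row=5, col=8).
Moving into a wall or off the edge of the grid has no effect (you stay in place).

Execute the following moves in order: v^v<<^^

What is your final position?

Answer: Final position: (row=5, col=7)

Derivation:
Start: (row=5, col=8)
  v (down): (row=5, col=8) -> (row=6, col=8)
  ^ (up): (row=6, col=8) -> (row=5, col=8)
  v (down): (row=5, col=8) -> (row=6, col=8)
  < (left): (row=6, col=8) -> (row=6, col=7)
  < (left): blocked, stay at (row=6, col=7)
  ^ (up): (row=6, col=7) -> (row=5, col=7)
  ^ (up): blocked, stay at (row=5, col=7)
Final: (row=5, col=7)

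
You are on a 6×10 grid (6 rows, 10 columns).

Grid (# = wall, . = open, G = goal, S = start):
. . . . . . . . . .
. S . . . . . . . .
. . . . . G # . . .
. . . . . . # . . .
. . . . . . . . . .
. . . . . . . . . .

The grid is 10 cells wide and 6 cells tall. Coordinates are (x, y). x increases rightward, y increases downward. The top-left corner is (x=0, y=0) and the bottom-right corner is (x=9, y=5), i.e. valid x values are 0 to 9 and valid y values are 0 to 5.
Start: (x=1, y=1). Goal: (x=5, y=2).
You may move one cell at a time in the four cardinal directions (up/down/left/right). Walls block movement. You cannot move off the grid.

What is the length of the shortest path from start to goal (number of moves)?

BFS from (x=1, y=1) until reaching (x=5, y=2):
  Distance 0: (x=1, y=1)
  Distance 1: (x=1, y=0), (x=0, y=1), (x=2, y=1), (x=1, y=2)
  Distance 2: (x=0, y=0), (x=2, y=0), (x=3, y=1), (x=0, y=2), (x=2, y=2), (x=1, y=3)
  Distance 3: (x=3, y=0), (x=4, y=1), (x=3, y=2), (x=0, y=3), (x=2, y=3), (x=1, y=4)
  Distance 4: (x=4, y=0), (x=5, y=1), (x=4, y=2), (x=3, y=3), (x=0, y=4), (x=2, y=4), (x=1, y=5)
  Distance 5: (x=5, y=0), (x=6, y=1), (x=5, y=2), (x=4, y=3), (x=3, y=4), (x=0, y=5), (x=2, y=5)  <- goal reached here
One shortest path (5 moves): (x=1, y=1) -> (x=2, y=1) -> (x=3, y=1) -> (x=4, y=1) -> (x=5, y=1) -> (x=5, y=2)

Answer: Shortest path length: 5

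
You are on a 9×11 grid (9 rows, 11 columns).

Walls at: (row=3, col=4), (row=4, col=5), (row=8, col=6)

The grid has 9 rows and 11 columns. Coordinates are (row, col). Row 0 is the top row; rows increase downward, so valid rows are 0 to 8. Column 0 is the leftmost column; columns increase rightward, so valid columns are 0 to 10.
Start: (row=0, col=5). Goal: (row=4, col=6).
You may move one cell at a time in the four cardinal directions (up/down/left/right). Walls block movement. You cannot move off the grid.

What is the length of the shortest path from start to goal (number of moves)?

BFS from (row=0, col=5) until reaching (row=4, col=6):
  Distance 0: (row=0, col=5)
  Distance 1: (row=0, col=4), (row=0, col=6), (row=1, col=5)
  Distance 2: (row=0, col=3), (row=0, col=7), (row=1, col=4), (row=1, col=6), (row=2, col=5)
  Distance 3: (row=0, col=2), (row=0, col=8), (row=1, col=3), (row=1, col=7), (row=2, col=4), (row=2, col=6), (row=3, col=5)
  Distance 4: (row=0, col=1), (row=0, col=9), (row=1, col=2), (row=1, col=8), (row=2, col=3), (row=2, col=7), (row=3, col=6)
  Distance 5: (row=0, col=0), (row=0, col=10), (row=1, col=1), (row=1, col=9), (row=2, col=2), (row=2, col=8), (row=3, col=3), (row=3, col=7), (row=4, col=6)  <- goal reached here
One shortest path (5 moves): (row=0, col=5) -> (row=0, col=6) -> (row=1, col=6) -> (row=2, col=6) -> (row=3, col=6) -> (row=4, col=6)

Answer: Shortest path length: 5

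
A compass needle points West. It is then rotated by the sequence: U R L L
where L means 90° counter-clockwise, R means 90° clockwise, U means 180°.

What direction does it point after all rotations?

Answer: Final heading: North

Derivation:
Start: West
  U (U-turn (180°)) -> East
  R (right (90° clockwise)) -> South
  L (left (90° counter-clockwise)) -> East
  L (left (90° counter-clockwise)) -> North
Final: North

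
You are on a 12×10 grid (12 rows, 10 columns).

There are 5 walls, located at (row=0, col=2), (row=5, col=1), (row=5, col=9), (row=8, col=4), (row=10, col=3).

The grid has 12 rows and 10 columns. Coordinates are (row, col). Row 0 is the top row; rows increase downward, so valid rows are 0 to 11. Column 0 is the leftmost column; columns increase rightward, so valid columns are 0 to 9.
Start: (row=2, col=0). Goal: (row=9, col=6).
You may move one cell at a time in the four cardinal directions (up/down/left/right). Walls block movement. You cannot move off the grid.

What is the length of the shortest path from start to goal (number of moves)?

BFS from (row=2, col=0) until reaching (row=9, col=6):
  Distance 0: (row=2, col=0)
  Distance 1: (row=1, col=0), (row=2, col=1), (row=3, col=0)
  Distance 2: (row=0, col=0), (row=1, col=1), (row=2, col=2), (row=3, col=1), (row=4, col=0)
  Distance 3: (row=0, col=1), (row=1, col=2), (row=2, col=3), (row=3, col=2), (row=4, col=1), (row=5, col=0)
  Distance 4: (row=1, col=3), (row=2, col=4), (row=3, col=3), (row=4, col=2), (row=6, col=0)
  Distance 5: (row=0, col=3), (row=1, col=4), (row=2, col=5), (row=3, col=4), (row=4, col=3), (row=5, col=2), (row=6, col=1), (row=7, col=0)
  Distance 6: (row=0, col=4), (row=1, col=5), (row=2, col=6), (row=3, col=5), (row=4, col=4), (row=5, col=3), (row=6, col=2), (row=7, col=1), (row=8, col=0)
  Distance 7: (row=0, col=5), (row=1, col=6), (row=2, col=7), (row=3, col=6), (row=4, col=5), (row=5, col=4), (row=6, col=3), (row=7, col=2), (row=8, col=1), (row=9, col=0)
  Distance 8: (row=0, col=6), (row=1, col=7), (row=2, col=8), (row=3, col=7), (row=4, col=6), (row=5, col=5), (row=6, col=4), (row=7, col=3), (row=8, col=2), (row=9, col=1), (row=10, col=0)
  Distance 9: (row=0, col=7), (row=1, col=8), (row=2, col=9), (row=3, col=8), (row=4, col=7), (row=5, col=6), (row=6, col=5), (row=7, col=4), (row=8, col=3), (row=9, col=2), (row=10, col=1), (row=11, col=0)
  Distance 10: (row=0, col=8), (row=1, col=9), (row=3, col=9), (row=4, col=8), (row=5, col=7), (row=6, col=6), (row=7, col=5), (row=9, col=3), (row=10, col=2), (row=11, col=1)
  Distance 11: (row=0, col=9), (row=4, col=9), (row=5, col=8), (row=6, col=7), (row=7, col=6), (row=8, col=5), (row=9, col=4), (row=11, col=2)
  Distance 12: (row=6, col=8), (row=7, col=7), (row=8, col=6), (row=9, col=5), (row=10, col=4), (row=11, col=3)
  Distance 13: (row=6, col=9), (row=7, col=8), (row=8, col=7), (row=9, col=6), (row=10, col=5), (row=11, col=4)  <- goal reached here
One shortest path (13 moves): (row=2, col=0) -> (row=2, col=1) -> (row=2, col=2) -> (row=2, col=3) -> (row=2, col=4) -> (row=2, col=5) -> (row=2, col=6) -> (row=3, col=6) -> (row=4, col=6) -> (row=5, col=6) -> (row=6, col=6) -> (row=7, col=6) -> (row=8, col=6) -> (row=9, col=6)

Answer: Shortest path length: 13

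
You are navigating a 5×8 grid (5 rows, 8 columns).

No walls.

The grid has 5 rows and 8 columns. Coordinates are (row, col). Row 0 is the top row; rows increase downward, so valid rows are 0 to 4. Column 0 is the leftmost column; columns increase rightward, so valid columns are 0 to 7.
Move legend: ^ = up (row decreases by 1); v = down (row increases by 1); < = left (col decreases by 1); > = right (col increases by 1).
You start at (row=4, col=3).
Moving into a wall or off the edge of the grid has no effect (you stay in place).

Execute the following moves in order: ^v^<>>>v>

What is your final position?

Answer: Final position: (row=4, col=6)

Derivation:
Start: (row=4, col=3)
  ^ (up): (row=4, col=3) -> (row=3, col=3)
  v (down): (row=3, col=3) -> (row=4, col=3)
  ^ (up): (row=4, col=3) -> (row=3, col=3)
  < (left): (row=3, col=3) -> (row=3, col=2)
  > (right): (row=3, col=2) -> (row=3, col=3)
  > (right): (row=3, col=3) -> (row=3, col=4)
  > (right): (row=3, col=4) -> (row=3, col=5)
  v (down): (row=3, col=5) -> (row=4, col=5)
  > (right): (row=4, col=5) -> (row=4, col=6)
Final: (row=4, col=6)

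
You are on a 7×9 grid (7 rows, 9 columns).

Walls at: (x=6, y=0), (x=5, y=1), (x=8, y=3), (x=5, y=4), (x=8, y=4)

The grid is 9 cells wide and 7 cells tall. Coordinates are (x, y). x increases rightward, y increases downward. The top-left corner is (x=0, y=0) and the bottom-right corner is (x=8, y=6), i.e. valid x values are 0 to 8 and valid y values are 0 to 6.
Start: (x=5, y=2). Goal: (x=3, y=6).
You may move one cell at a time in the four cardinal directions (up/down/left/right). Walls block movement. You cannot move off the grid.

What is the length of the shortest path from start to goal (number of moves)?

Answer: Shortest path length: 6

Derivation:
BFS from (x=5, y=2) until reaching (x=3, y=6):
  Distance 0: (x=5, y=2)
  Distance 1: (x=4, y=2), (x=6, y=2), (x=5, y=3)
  Distance 2: (x=4, y=1), (x=6, y=1), (x=3, y=2), (x=7, y=2), (x=4, y=3), (x=6, y=3)
  Distance 3: (x=4, y=0), (x=3, y=1), (x=7, y=1), (x=2, y=2), (x=8, y=2), (x=3, y=3), (x=7, y=3), (x=4, y=4), (x=6, y=4)
  Distance 4: (x=3, y=0), (x=5, y=0), (x=7, y=0), (x=2, y=1), (x=8, y=1), (x=1, y=2), (x=2, y=3), (x=3, y=4), (x=7, y=4), (x=4, y=5), (x=6, y=5)
  Distance 5: (x=2, y=0), (x=8, y=0), (x=1, y=1), (x=0, y=2), (x=1, y=3), (x=2, y=4), (x=3, y=5), (x=5, y=5), (x=7, y=5), (x=4, y=6), (x=6, y=6)
  Distance 6: (x=1, y=0), (x=0, y=1), (x=0, y=3), (x=1, y=4), (x=2, y=5), (x=8, y=5), (x=3, y=6), (x=5, y=6), (x=7, y=6)  <- goal reached here
One shortest path (6 moves): (x=5, y=2) -> (x=4, y=2) -> (x=3, y=2) -> (x=3, y=3) -> (x=3, y=4) -> (x=3, y=5) -> (x=3, y=6)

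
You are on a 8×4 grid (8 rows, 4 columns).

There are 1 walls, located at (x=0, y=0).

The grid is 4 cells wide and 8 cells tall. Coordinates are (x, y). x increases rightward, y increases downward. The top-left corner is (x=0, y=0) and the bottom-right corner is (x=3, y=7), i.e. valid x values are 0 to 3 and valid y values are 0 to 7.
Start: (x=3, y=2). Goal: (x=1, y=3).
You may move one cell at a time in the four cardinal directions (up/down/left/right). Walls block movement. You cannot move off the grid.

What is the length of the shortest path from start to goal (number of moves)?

BFS from (x=3, y=2) until reaching (x=1, y=3):
  Distance 0: (x=3, y=2)
  Distance 1: (x=3, y=1), (x=2, y=2), (x=3, y=3)
  Distance 2: (x=3, y=0), (x=2, y=1), (x=1, y=2), (x=2, y=3), (x=3, y=4)
  Distance 3: (x=2, y=0), (x=1, y=1), (x=0, y=2), (x=1, y=3), (x=2, y=4), (x=3, y=5)  <- goal reached here
One shortest path (3 moves): (x=3, y=2) -> (x=2, y=2) -> (x=1, y=2) -> (x=1, y=3)

Answer: Shortest path length: 3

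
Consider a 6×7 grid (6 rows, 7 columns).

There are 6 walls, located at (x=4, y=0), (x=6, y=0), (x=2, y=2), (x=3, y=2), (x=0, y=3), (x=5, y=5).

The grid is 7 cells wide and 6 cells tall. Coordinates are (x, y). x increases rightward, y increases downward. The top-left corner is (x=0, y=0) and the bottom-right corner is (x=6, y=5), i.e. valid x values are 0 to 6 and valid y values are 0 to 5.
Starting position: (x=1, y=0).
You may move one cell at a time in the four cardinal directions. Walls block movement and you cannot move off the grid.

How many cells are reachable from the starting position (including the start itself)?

Answer: Reachable cells: 36

Derivation:
BFS flood-fill from (x=1, y=0):
  Distance 0: (x=1, y=0)
  Distance 1: (x=0, y=0), (x=2, y=0), (x=1, y=1)
  Distance 2: (x=3, y=0), (x=0, y=1), (x=2, y=1), (x=1, y=2)
  Distance 3: (x=3, y=1), (x=0, y=2), (x=1, y=3)
  Distance 4: (x=4, y=1), (x=2, y=3), (x=1, y=4)
  Distance 5: (x=5, y=1), (x=4, y=2), (x=3, y=3), (x=0, y=4), (x=2, y=4), (x=1, y=5)
  Distance 6: (x=5, y=0), (x=6, y=1), (x=5, y=2), (x=4, y=3), (x=3, y=4), (x=0, y=5), (x=2, y=5)
  Distance 7: (x=6, y=2), (x=5, y=3), (x=4, y=4), (x=3, y=5)
  Distance 8: (x=6, y=3), (x=5, y=4), (x=4, y=5)
  Distance 9: (x=6, y=4)
  Distance 10: (x=6, y=5)
Total reachable: 36 (grid has 36 open cells total)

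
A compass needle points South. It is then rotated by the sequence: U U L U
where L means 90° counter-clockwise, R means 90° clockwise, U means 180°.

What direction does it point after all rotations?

Start: South
  U (U-turn (180°)) -> North
  U (U-turn (180°)) -> South
  L (left (90° counter-clockwise)) -> East
  U (U-turn (180°)) -> West
Final: West

Answer: Final heading: West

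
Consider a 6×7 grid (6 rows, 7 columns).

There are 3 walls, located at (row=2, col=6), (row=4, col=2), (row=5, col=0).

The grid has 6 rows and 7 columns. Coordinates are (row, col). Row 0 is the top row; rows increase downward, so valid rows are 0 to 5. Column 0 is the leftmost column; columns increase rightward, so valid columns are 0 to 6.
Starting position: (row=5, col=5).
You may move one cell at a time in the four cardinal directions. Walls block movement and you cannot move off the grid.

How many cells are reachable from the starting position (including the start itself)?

BFS flood-fill from (row=5, col=5):
  Distance 0: (row=5, col=5)
  Distance 1: (row=4, col=5), (row=5, col=4), (row=5, col=6)
  Distance 2: (row=3, col=5), (row=4, col=4), (row=4, col=6), (row=5, col=3)
  Distance 3: (row=2, col=5), (row=3, col=4), (row=3, col=6), (row=4, col=3), (row=5, col=2)
  Distance 4: (row=1, col=5), (row=2, col=4), (row=3, col=3), (row=5, col=1)
  Distance 5: (row=0, col=5), (row=1, col=4), (row=1, col=6), (row=2, col=3), (row=3, col=2), (row=4, col=1)
  Distance 6: (row=0, col=4), (row=0, col=6), (row=1, col=3), (row=2, col=2), (row=3, col=1), (row=4, col=0)
  Distance 7: (row=0, col=3), (row=1, col=2), (row=2, col=1), (row=3, col=0)
  Distance 8: (row=0, col=2), (row=1, col=1), (row=2, col=0)
  Distance 9: (row=0, col=1), (row=1, col=0)
  Distance 10: (row=0, col=0)
Total reachable: 39 (grid has 39 open cells total)

Answer: Reachable cells: 39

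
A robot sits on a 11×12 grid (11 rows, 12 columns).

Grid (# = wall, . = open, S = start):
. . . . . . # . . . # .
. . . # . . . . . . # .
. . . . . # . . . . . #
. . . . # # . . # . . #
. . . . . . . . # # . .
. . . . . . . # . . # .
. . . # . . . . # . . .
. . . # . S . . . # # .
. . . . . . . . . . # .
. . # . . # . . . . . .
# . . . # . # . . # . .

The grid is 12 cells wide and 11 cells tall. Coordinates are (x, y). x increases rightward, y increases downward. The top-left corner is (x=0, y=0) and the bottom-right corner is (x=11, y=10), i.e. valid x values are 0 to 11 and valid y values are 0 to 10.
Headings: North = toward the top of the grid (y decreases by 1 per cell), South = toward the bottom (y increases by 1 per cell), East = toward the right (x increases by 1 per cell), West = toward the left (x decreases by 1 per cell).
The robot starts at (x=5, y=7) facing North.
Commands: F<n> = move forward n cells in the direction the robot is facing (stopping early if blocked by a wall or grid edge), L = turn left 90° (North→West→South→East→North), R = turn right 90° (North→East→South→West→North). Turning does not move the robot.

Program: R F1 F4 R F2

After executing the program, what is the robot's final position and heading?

Answer: Final position: (x=8, y=9), facing South

Derivation:
Start: (x=5, y=7), facing North
  R: turn right, now facing East
  F1: move forward 1, now at (x=6, y=7)
  F4: move forward 2/4 (blocked), now at (x=8, y=7)
  R: turn right, now facing South
  F2: move forward 2, now at (x=8, y=9)
Final: (x=8, y=9), facing South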